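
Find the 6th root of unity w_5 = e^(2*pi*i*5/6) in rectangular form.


Angle = 360*5/6 = 300°
a = cos(300°) = 0.5000
b = sin(300°) = -0.8660

0.5000 - 0.8660i


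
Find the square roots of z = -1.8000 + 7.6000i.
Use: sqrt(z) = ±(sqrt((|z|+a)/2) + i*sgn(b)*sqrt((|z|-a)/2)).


|z| = sqrt(3.24+57.76) = 7.8102
sqrt((|z|+a)/2) = sqrt((7.8102+(-1.8))/2) = sqrt(3.0051) = 1.7335
sqrt((|z|-a)/2) = sqrt((7.8102-(-1.8))/2) = sqrt(4.8051) = 2.1921

±(1.7335 + 2.1921i) i.e. 1.7335 + 2.1921i and -1.7335 - 2.1921i


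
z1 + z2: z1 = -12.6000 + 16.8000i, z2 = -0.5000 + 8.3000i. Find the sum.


Real: -12.6 - 0.5 = -13.1
Imag: 16.8 + 8.3 = 25.1

-13.1000 + 25.1000i


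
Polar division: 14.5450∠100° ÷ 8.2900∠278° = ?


r = 14.5450 / 8.2900 = 1.7545
theta = 100° - 278° = -178° = 182° (mod 360)

1.7545 cis(182°)


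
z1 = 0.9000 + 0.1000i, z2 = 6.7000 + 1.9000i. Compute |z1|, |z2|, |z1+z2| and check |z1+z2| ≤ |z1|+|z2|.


|z1| = sqrt(0.9^2 + 0.1^2) = sqrt(0.82) = 0.9055
|z2| = sqrt(6.7^2 + 1.9^2) = sqrt(48.5) = 6.9642
z1+z2 = 7.6000 + 2.0000i
|z1+z2| = sqrt(61.76) = 7.8588
|z1|+|z2| = 0.9055 + 6.9642 = 7.8697

|z1+z2| = 7.8588 ≤ |z1|+|z2| = 7.8697 (verified)


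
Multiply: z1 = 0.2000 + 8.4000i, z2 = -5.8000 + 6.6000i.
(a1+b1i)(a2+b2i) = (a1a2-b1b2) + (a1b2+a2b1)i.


Real = 0.2*(-5.8) - 8.4*6.6 = -1.16 - 55.44 = -56.6
Imag = 0.2*6.6 - (5.8)*8.4 = 1.32 - (48.72) = -47.4

-56.6000 - 47.4000i


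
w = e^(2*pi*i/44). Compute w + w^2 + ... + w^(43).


With w = e^(2*pi*i/44), all 44 of the 44th roots of unity w^0 = 1, w, ..., w^(43) sum to 0: 1 + w + ... + w^(43) = (1 - w^44)/(1 - w) = 0 since w^44 = 1, w ≠ 1.
Removing the root 1: w + w^2 + ... + w^(43) = 0 - 1 = -1

Sum = -1


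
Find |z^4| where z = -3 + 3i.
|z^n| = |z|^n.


|z| = sqrt(9+9) = sqrt(18) = 4.2426
|z^4| = |z|^4 = (sqrt(18))^4 = 18^2 = 324

|z^4| = 324


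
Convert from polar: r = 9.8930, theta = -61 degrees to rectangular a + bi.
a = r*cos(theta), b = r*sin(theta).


a = 9.8930*cos(-61°) = 9.8930*0.48481 = 4.7962
b = 9.8930*sin(-61°) = 9.8930*(-0.87462) = -8.6526

4.7962 - 8.6526i


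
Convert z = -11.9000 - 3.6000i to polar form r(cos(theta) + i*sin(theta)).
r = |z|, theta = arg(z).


r = sqrt(141.61+12.96) = sqrt(154.57) = 12.4326
theta = atan2(-3.6, -11.9) = -163.1683 degrees

r = 12.4326, theta = -163.1683 degrees


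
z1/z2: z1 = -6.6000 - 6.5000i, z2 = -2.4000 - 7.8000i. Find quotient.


Conjugate of z2 = -2.4000 + 7.8000i
Numerator: (-6.6000 - 6.5000i)(-2.4000 + 7.8000i) = 66.5400 - 35.8800i
Denominator: (-2.4)^2 + (-7.8)^2 = 66.6
Result = (66.5400 - 35.8800i)/66.6

0.9991 - 0.5387i


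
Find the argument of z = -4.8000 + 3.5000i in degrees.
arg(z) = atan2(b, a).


Re = -4.8, Im = 3.5
arg = atan2(3.5, -4.8) = 143.9017 degrees

arg(z) = 143.9017 degrees


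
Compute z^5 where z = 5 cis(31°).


r^5 = 5^5 = 3125
n*theta = 5*31° = 155° = 155° (mod 360)
a = 3125*cos(155°) = -2832.2118
b = 3125*sin(155°) = 1320.6821

3125 cis(155°) = -2832.2118 + 1320.6821i


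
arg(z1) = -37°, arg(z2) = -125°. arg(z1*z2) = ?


arg(z1*z2) = -37° - 125° = -162°
Normalized to (-180°, 180°]: -162°

-162°


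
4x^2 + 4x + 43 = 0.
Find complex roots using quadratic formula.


disc = 4^2 - 4*4*43 = 16 - 688 = -672
sqrt(|disc|) = sqrt(672) = 25.9230
Real part = -4/(2*4) = -0.5000
Imag part = 25.9230/(2*4) = 3.2404

-0.5000 ± 3.2404i


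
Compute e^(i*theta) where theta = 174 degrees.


cos(174°) = -0.9945
sin(174°) = 0.1045

e^(i*174°) = -0.9945 + 0.1045i


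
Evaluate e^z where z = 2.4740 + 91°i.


e^2.4740 = 11.8698
cos(91°) = -0.017452
sin(91°) = 0.99985
Real = 11.8698*(-0.017452) = -0.2072
Imag = 11.8698*0.99985 = 11.8680

-0.2072 + 11.8680i


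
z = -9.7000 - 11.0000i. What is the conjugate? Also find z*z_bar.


z_bar = -9.7000 + 11.0000i
z*z_bar = (-9.7)^2 + (-11)^2 = 94.09 + 121 = 215.09

z_bar = -9.7000 + 11.0000i, z*z_bar = 215.09


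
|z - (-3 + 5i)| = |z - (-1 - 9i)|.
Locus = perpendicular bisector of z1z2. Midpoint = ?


Equal distances means the locus is the perpendicular bisector of z1 and z2.
Midpoint = ((-3+(-1))/2, (5+(-9))/2) = (-2.0000, -2.0000)

Perpendicular bisector through (-2.0000, -2.0000)


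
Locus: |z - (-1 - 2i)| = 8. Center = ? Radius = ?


|z - z0| = r is a circle with center z0 and radius r.
Center = (-1, -2), radius = 8

Circle with center (-1, -2) and radius 8


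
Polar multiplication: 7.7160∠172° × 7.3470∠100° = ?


r = 7.7160 * 7.3470 = 56.6895
theta = 172° + 100° = 272° = 272° (mod 360)

56.6895 cis(272°)


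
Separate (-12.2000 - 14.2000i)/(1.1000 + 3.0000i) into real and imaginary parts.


Multiply by conjugate: (-12.2000 - 14.2000i)(1.1000 - 3.0000i) / (1.1^2 + 3^2)
Numerator real = -12.2*1.1 - (14.2)*3 = -56.02
Numerator imag = -14.2*1.1 - (-12.2)*3 = 20.98
Denominator = 10.21
Re(z) = -56.02/10.21 = -5.4868
Im(z) = 20.98/10.21 = 2.0548

Re(z) = -5.4868, Im(z) = 2.0548


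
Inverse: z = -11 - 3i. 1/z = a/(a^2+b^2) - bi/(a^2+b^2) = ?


|z|^2 = 121+9 = 130
1/z = (-11 + 3i)/130

1/z = -0.0846 + 0.0231i


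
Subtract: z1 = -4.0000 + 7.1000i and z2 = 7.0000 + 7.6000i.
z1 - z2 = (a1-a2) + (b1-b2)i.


Real: -4 - 7 = -11
Imag: 7.1 - 7.6 = -0.5

-11.0000 - 0.5000i


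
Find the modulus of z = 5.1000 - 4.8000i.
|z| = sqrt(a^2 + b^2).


|z| = sqrt(5.1^2 + (-4.8)^2) = sqrt(26.01 + 23.04) = sqrt(49.05) = 7.0036

|z| = 7.0036


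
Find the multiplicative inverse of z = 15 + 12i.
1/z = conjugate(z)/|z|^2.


|z|^2 = 225+144 = 369
1/z = (15 - 12i)/369

1/z = 0.0407 - 0.0325i


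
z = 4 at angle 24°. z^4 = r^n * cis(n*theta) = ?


r^4 = 4^4 = 256
n*theta = 4*24° = 96° = 96° (mod 360)
a = 256*cos(96°) = -26.7593
b = 256*sin(96°) = 254.5976

256 cis(96°) = -26.7593 + 254.5976i


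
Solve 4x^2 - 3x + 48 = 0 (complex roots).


disc = (-3)^2 - 4*4*48 = 9 - 768 = -759
sqrt(|disc|) = sqrt(759) = 27.5500
Real part = 3/(2*4) = 0.3750
Imag part = 27.5500/(2*4) = 3.4437

0.3750 ± 3.4437i


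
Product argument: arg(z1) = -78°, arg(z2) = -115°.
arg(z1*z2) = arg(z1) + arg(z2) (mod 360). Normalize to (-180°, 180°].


arg(z1*z2) = -78° - 115° = -193°
Normalized to (-180°, 180°]: 167°

167°


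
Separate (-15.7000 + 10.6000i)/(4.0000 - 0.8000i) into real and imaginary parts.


Multiply by conjugate: (-15.7000 + 10.6000i)(4.0000 + 0.8000i) / (4^2 + (-0.8)^2)
Numerator real = -15.7*4 + 10.6*(-0.8) = -71.28
Numerator imag = 10.6*4 - (-15.7)*(-0.8) = 29.84
Denominator = 16.64
Re(z) = -71.28/16.64 = -4.2837
Im(z) = 29.84/16.64 = 1.7933

Re(z) = -4.2837, Im(z) = 1.7933


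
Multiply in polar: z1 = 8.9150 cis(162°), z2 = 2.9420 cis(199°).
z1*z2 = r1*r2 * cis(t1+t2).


r = 8.9150 * 2.9420 = 26.2279
theta = 162° + 199° = 361° = 1° (mod 360)

26.2279 cis(1°)


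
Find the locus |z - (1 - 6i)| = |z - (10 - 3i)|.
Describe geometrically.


Equal distances means the locus is the perpendicular bisector of z1 and z2.
Midpoint = ((1+10)/2, (-6+(-3))/2) = (5.5000, -4.5000)

Perpendicular bisector through (5.5000, -4.5000)


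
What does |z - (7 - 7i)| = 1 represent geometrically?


|z - z0| = r is a circle with center z0 and radius r.
Center = (7, -7), radius = 1

Circle with center (7, -7) and radius 1


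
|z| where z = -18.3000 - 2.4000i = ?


|z| = sqrt((-18.3)^2 + (-2.4)^2) = sqrt(334.89 + 5.76) = sqrt(340.65) = 18.4567

|z| = 18.4567


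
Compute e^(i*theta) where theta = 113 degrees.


cos(113°) = -0.3907
sin(113°) = 0.9205

e^(i*113°) = -0.3907 + 0.9205i


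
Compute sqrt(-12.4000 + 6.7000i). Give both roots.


|z| = sqrt(153.76+44.89) = 14.0943
sqrt((|z|+a)/2) = sqrt((14.0943+(-12.4))/2) = sqrt(0.8472) = 0.9204
sqrt((|z|-a)/2) = sqrt((14.0943-(-12.4))/2) = sqrt(13.2472) = 3.6397

±(0.9204 + 3.6397i) i.e. 0.9204 + 3.6397i and -0.9204 - 3.6397i


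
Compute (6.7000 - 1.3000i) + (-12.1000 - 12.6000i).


Real: 6.7 - 12.1 = -5.4
Imag: -1.3 - 12.6 = -13.9

-5.4000 - 13.9000i


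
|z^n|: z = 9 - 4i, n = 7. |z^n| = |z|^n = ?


|z| = sqrt(81+16) = sqrt(97) = 9.8489
|z^7| = |z|^7 = (sqrt(97))^7 = 97^3 * sqrt(97) = 912673*sqrt(97)

|z^7| = 912673*sqrt(97) ≈ 8988786.5965


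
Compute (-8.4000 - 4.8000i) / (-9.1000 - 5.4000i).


Conjugate of z2 = -9.1000 + 5.4000i
Numerator: (-8.4000 - 4.8000i)(-9.1000 + 5.4000i) = 102.3600 - 1.6800i
Denominator: (-9.1)^2 + (-5.4)^2 = 111.97
Result = (102.3600 - 1.6800i)/111.97

0.9142 - 0.0150i


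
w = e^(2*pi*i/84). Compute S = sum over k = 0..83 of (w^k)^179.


The roots are w_k = w^k with w = e^(2*pi*i/84), and (w^k)^179 = (w^179)^k.
So S = 1 + u + u^2 + ... + u^(83) with u = w^179.
179 = 2*84 + 11, so 179 is not a multiple of 84: u = (w^84)^2 * w^11 = w^11 ≠ 1 (w is a primitive 84th root), while u^84 = (w^84)^179 = 1.
Geometric series: S = (1 - u^84)/(1 - u) = (1 - 1)/(1 - u) = 0

S = 0


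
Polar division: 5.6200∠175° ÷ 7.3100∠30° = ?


r = 5.6200 / 7.3100 = 0.7688
theta = 175° - 30° = 145° = 145° (mod 360)

0.7688 cis(145°)


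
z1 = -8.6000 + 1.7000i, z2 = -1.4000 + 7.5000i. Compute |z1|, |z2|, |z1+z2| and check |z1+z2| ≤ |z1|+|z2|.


|z1| = sqrt((-8.6)^2 + 1.7^2) = sqrt(76.85) = 8.7664
|z2| = sqrt((-1.4)^2 + 7.5^2) = sqrt(58.21) = 7.6295
z1+z2 = -10.0000 + 9.2000i
|z1+z2| = sqrt(184.64) = 13.5882
|z1|+|z2| = 8.7664 + 7.6295 = 16.3959

|z1+z2| = 13.5882 ≤ |z1|+|z2| = 16.3959 (verified)


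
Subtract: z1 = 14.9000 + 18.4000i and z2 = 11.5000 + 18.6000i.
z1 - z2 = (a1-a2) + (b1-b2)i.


Real: 14.9 - 11.5 = 3.4
Imag: 18.4 - 18.6 = -0.2

3.4000 - 0.2000i


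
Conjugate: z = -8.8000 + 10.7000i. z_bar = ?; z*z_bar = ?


z_bar = -8.8000 - 10.7000i
z*z_bar = (-8.8)^2 + 10.7^2 = 77.44 + 114.49 = 191.93

z_bar = -8.8000 - 10.7000i, z*z_bar = 191.93


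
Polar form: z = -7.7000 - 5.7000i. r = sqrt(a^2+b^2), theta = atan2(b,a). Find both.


r = sqrt(59.29+32.49) = sqrt(91.78) = 9.5802
theta = atan2(-5.7, -7.7) = -143.4889 degrees

r = 9.5802, theta = -143.4889 degrees


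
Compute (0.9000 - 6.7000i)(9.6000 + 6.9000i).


Real = 0.9*9.6 - (-6.7)*6.9 = 8.64 - (-46.23) = 54.87
Imag = 0.9*6.9 + 9.6*(-6.7) = 6.21 - (64.32) = -58.11

54.8700 - 58.1100i


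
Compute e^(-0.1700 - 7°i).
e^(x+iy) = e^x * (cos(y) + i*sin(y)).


e^-0.1700 = 0.8437
cos(-7°) = 0.9925
sin(-7°) = -0.1219
Real = 0.8437*0.9925 = 0.8374
Imag = 0.8437*(-0.1219) = -0.1028

0.8374 - 0.1028i


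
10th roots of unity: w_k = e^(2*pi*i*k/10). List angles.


The 10th roots of unity are cis(360k/10°) for k=0..9
Angle step = 360/10 = 36°
Primitive root: cis(36°)
Primitive root = 0.8090 + 0.5878i

10 roots at angles: 0°, 36°, 72°, 108°, 144°, 180°, 216°, 252°, 288°, 324°


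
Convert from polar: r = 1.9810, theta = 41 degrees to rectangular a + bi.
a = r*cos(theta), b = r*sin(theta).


a = 1.9810*cos(41°) = 1.9810*0.7547 = 1.4951
b = 1.9810*sin(41°) = 1.9810*0.6561 = 1.2997

1.4951 + 1.2997i


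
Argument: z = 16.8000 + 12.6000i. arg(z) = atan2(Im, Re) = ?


Re = 16.8, Im = 12.6
arg = atan2(12.6, 16.8) = 36.8699 degrees

arg(z) = 36.8699 degrees


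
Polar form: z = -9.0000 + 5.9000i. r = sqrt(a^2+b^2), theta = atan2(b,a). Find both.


r = sqrt(81+34.81) = sqrt(115.81) = 10.7615
theta = atan2(5.9, -9) = 146.7529 degrees

r = 10.7615, theta = 146.7529 degrees


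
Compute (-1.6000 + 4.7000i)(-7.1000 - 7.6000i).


Real = -1.6*(-7.1) - 4.7*(-7.6) = 11.36 - (-35.72) = 47.08
Imag = -1.6*(-7.6) - (7.1)*4.7 = 12.16 - (33.37) = -21.21

47.0800 - 21.2100i


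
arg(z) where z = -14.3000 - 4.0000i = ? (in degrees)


Re = -14.3, Im = -4
arg = atan2(-4, -14.3) = -164.3726 degrees

arg(z) = -164.3726 degrees


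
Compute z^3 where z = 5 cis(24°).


r^3 = 5^3 = 125
n*theta = 3*24° = 72° = 72° (mod 360)
a = 125*cos(72°) = 38.6271
b = 125*sin(72°) = 118.8821

125 cis(72°) = 38.6271 + 118.8821i


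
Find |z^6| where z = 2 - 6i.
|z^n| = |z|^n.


|z| = sqrt(4+36) = sqrt(40) = 6.3246
|z^6| = |z|^6 = (sqrt(40))^6 = 40^3 = 64000

|z^6| = 64000


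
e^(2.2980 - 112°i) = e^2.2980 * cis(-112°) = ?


e^2.2980 = 9.9543
cos(-112°) = -0.3746
sin(-112°) = -0.92718
Real = 9.9543*(-0.3746) = -3.7289
Imag = 9.9543*(-0.92718) = -9.2294

-3.7289 - 9.2294i


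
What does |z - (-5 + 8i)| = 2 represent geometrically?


|z - z0| = r is a circle with center z0 and radius r.
Center = (-5, 8), radius = 2

Circle with center (-5, 8) and radius 2


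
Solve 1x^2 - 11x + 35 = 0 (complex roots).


disc = (-11)^2 - 4*1*35 = 121 - 140 = -19
sqrt(|disc|) = sqrt(19) = 4.3589
Real part = 11/(2*1) = 5.5000
Imag part = 4.3589/(2*1) = 2.1794

5.5000 ± 2.1794i


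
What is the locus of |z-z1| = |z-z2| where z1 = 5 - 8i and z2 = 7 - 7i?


Equal distances means the locus is the perpendicular bisector of z1 and z2.
Midpoint = ((5+7)/2, (-8+(-7))/2) = (6.0000, -7.5000)

Perpendicular bisector through (6.0000, -7.5000)


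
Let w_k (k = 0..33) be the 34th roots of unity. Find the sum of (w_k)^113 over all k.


The roots are w_k = w^k with w = e^(2*pi*i/34), and (w^k)^113 = (w^113)^k.
So S = 1 + u + u^2 + ... + u^(33) with u = w^113.
113 = 3*34 + 11, so 113 is not a multiple of 34: u = (w^34)^3 * w^11 = w^11 ≠ 1 (w is a primitive 34th root), while u^34 = (w^34)^113 = 1.
Geometric series: S = (1 - u^34)/(1 - u) = (1 - 1)/(1 - u) = 0

S = 0


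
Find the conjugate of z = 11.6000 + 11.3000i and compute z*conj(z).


z_bar = 11.6000 - 11.3000i
z*z_bar = 11.6^2 + 11.3^2 = 134.56 + 127.69 = 262.25

z_bar = 11.6000 - 11.3000i, z*z_bar = 262.25


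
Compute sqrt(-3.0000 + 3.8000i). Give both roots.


|z| = sqrt(9+14.44) = 4.8415
sqrt((|z|+a)/2) = sqrt((4.8415+(-3))/2) = sqrt(0.9207) = 0.9596
sqrt((|z|-a)/2) = sqrt((4.8415-(-3))/2) = sqrt(3.9207) = 1.9801

±(0.9596 + 1.9801i) i.e. 0.9596 + 1.9801i and -0.9596 - 1.9801i


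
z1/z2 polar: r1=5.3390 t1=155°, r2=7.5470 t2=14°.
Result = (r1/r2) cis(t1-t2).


r = 5.3390 / 7.5470 = 0.7074
theta = 155° - 14° = 141° = 141° (mod 360)

0.7074 cis(141°)


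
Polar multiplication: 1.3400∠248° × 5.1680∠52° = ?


r = 1.3400 * 5.1680 = 6.9251
theta = 248° + 52° = 300° = 300° (mod 360)

6.9251 cis(300°)


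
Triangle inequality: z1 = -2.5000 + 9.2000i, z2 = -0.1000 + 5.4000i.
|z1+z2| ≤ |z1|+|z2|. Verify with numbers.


|z1| = sqrt((-2.5)^2 + 9.2^2) = sqrt(90.89) = 9.5336
|z2| = sqrt((-0.1)^2 + 5.4^2) = sqrt(29.17) = 5.4009
z1+z2 = -2.6000 + 14.6000i
|z1+z2| = sqrt(219.92) = 14.8297
|z1|+|z2| = 9.5336 + 5.4009 = 14.9345

|z1+z2| = 14.8297 ≤ |z1|+|z2| = 14.9345 (verified)


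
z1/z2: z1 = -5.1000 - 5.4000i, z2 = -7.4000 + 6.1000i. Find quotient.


Conjugate of z2 = -7.4000 - 6.1000i
Numerator: (-5.1000 - 5.4000i)(-7.4000 - 6.1000i) = 4.8000 + 71.0700i
Denominator: (-7.4)^2 + 6.1^2 = 91.97
Result = (4.8000 + 71.0700i)/91.97

0.0522 + 0.7728i


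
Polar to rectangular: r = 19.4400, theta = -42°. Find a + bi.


a = 19.4400*cos(-42°) = 19.4400*0.743145 = 14.4467
b = 19.4400*sin(-42°) = 19.4400*(-0.66913) = -13.0079

14.4467 - 13.0079i


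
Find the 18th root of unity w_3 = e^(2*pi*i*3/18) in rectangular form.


Angle = 360*3/18 = 60°
a = cos(60°) = 0.5000
b = sin(60°) = 0.8660

0.5000 + 0.8660i


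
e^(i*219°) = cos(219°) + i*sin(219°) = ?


cos(219°) = -0.7771
sin(219°) = -0.6293

e^(i*219°) = -0.7771 - 0.6293i


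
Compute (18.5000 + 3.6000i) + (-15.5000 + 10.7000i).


Real: 18.5 - 15.5 = 3
Imag: 3.6 + 10.7 = 14.3

3.0000 + 14.3000i


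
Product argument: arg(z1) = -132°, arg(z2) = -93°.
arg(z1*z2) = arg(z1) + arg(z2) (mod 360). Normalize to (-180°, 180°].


arg(z1*z2) = -132° - 93° = -225°
Normalized to (-180°, 180°]: 135°

135°


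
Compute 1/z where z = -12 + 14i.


|z|^2 = 144+196 = 340
1/z = (-12 - 14i)/340

1/z = -0.0353 - 0.0412i


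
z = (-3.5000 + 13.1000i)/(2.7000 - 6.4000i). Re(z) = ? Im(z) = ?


Multiply by conjugate: (-3.5000 + 13.1000i)(2.7000 + 6.4000i) / (2.7^2 + (-6.4)^2)
Numerator real = -3.5*2.7 + 13.1*(-6.4) = -93.29
Numerator imag = 13.1*2.7 - (-3.5)*(-6.4) = 12.97
Denominator = 48.25
Re(z) = -93.29/48.25 = -1.9335
Im(z) = 12.97/48.25 = 0.2688

Re(z) = -1.9335, Im(z) = 0.2688


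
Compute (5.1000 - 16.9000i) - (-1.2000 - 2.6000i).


Real: 5.1 + 1.2 = 6.3
Imag: -16.9 + 2.6 = -14.3

6.3000 - 14.3000i


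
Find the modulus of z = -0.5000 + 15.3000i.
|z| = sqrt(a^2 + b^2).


|z| = sqrt((-0.5)^2 + 15.3^2) = sqrt(0.25 + 234.09) = sqrt(234.34) = 15.3082

|z| = 15.3082


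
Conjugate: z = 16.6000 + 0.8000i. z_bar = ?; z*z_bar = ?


z_bar = 16.6000 - 0.8000i
z*z_bar = 16.6^2 + 0.8^2 = 275.56 + 0.64 = 276.2

z_bar = 16.6000 - 0.8000i, z*z_bar = 276.2


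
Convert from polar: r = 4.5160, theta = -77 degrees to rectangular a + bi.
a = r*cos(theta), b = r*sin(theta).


a = 4.5160*cos(-77°) = 4.5160*0.22495 = 1.0159
b = 4.5160*sin(-77°) = 4.5160*(-0.97437) = -4.4003

1.0159 - 4.4003i


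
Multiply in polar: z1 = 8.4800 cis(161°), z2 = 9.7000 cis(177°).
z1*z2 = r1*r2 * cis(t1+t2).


r = 8.4800 * 9.7000 = 82.2560
theta = 161° + 177° = 338° = 338° (mod 360)

82.2560 cis(338°)


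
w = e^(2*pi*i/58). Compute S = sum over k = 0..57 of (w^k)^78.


The roots are w_k = w^k with w = e^(2*pi*i/58), and (w^k)^78 = (w^78)^k.
So S = 1 + u + u^2 + ... + u^(57) with u = w^78.
78 = 1*58 + 20, so 78 is not a multiple of 58: u = (w^58)^1 * w^20 = w^20 ≠ 1 (w is a primitive 58th root), while u^58 = (w^58)^78 = 1.
Geometric series: S = (1 - u^58)/(1 - u) = (1 - 1)/(1 - u) = 0

S = 0


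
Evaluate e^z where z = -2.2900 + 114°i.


e^-2.2900 = 0.1013
cos(114°) = -0.4067
sin(114°) = 0.9135
Real = 0.1013*(-0.4067) = -0.0412
Imag = 0.1013*0.9135 = 0.0925

-0.0412 + 0.0925i


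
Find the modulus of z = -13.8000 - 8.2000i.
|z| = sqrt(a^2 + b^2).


|z| = sqrt((-13.8)^2 + (-8.2)^2) = sqrt(190.44 + 67.24) = sqrt(257.68) = 16.0524

|z| = 16.0524


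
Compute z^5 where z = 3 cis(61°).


r^5 = 3^5 = 243
n*theta = 5*61° = 305° = 305° (mod 360)
a = 243*cos(305°) = 139.3791
b = 243*sin(305°) = -199.0539

243 cis(305°) = 139.3791 - 199.0539i


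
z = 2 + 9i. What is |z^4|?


|z| = sqrt(4+81) = sqrt(85) = 9.2195
|z^4| = |z|^4 = (sqrt(85))^4 = 85^2 = 7225

|z^4| = 7225


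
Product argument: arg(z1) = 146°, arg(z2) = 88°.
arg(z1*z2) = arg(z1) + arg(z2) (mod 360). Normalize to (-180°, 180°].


arg(z1*z2) = 146° + 88° = 234°
Normalized to (-180°, 180°]: -126°

-126°


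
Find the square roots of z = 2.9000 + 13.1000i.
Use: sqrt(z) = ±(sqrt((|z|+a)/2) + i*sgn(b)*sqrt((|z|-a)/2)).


|z| = sqrt(8.41+171.61) = 13.4172
sqrt((|z|+a)/2) = sqrt((13.4172+2.9)/2) = sqrt(8.1586) = 2.8563
sqrt((|z|-a)/2) = sqrt((13.4172-2.9)/2) = sqrt(5.2586) = 2.2932

±(2.8563 + 2.2932i) i.e. 2.8563 + 2.2932i and -2.8563 - 2.2932i


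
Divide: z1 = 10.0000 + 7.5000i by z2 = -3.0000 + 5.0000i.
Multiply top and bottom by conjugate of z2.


Conjugate of z2 = -3.0000 - 5.0000i
Numerator: (10.0000 + 7.5000i)(-3.0000 - 5.0000i) = 7.5000 - 72.5000i
Denominator: (-3)^2 + 5^2 = 34
Result = (7.5000 - 72.5000i)/34

0.2206 - 2.1324i


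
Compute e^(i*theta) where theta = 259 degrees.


cos(259°) = -0.1908
sin(259°) = -0.9816

e^(i*259°) = -0.1908 - 0.9816i


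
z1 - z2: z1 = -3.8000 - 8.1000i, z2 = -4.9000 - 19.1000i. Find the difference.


Real: -3.8 + 4.9 = 1.1
Imag: -8.1 + 19.1 = 11

1.1000 + 11.0000i


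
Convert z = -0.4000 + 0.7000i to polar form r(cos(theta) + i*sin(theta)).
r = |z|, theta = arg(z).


r = sqrt(0.16+0.49) = sqrt(0.65) = 0.8062
theta = atan2(0.7, -0.4) = 119.7449 degrees

r = 0.8062, theta = 119.7449 degrees


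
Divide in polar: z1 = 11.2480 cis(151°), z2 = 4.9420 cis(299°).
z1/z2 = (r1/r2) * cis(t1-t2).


r = 11.2480 / 4.9420 = 2.2760
theta = 151° - 299° = -148° = 212° (mod 360)

2.2760 cis(212°)


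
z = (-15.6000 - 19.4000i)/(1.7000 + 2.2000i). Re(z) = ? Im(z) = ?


Multiply by conjugate: (-15.6000 - 19.4000i)(1.7000 - 2.2000i) / (1.7^2 + 2.2^2)
Numerator real = -15.6*1.7 - (19.4)*2.2 = -69.2
Numerator imag = -19.4*1.7 - (-15.6)*2.2 = 1.34
Denominator = 7.73
Re(z) = -69.2/7.73 = -8.9521
Im(z) = 1.34/7.73 = 0.1734

Re(z) = -8.9521, Im(z) = 0.1734


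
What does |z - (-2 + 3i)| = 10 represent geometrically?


|z - z0| = r is a circle with center z0 and radius r.
Center = (-2, 3), radius = 10

Circle with center (-2, 3) and radius 10


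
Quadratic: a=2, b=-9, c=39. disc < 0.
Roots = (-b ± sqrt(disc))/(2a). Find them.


disc = (-9)^2 - 4*2*39 = 81 - 312 = -231
sqrt(|disc|) = sqrt(231) = 15.1987
Real part = 9/(2*2) = 2.2500
Imag part = 15.1987/(2*2) = 3.7997

2.2500 ± 3.7997i


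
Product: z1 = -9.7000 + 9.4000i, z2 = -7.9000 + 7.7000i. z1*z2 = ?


Real = -9.7*(-7.9) - 9.4*7.7 = 76.63 - 72.38 = 4.25
Imag = -9.7*7.7 - (7.9)*9.4 = -74.69 - (74.26) = -148.95

4.2500 - 148.9500i


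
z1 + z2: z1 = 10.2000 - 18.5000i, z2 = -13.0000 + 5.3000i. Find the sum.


Real: 10.2 - 13 = -2.8
Imag: -18.5 + 5.3 = -13.2

-2.8000 - 13.2000i


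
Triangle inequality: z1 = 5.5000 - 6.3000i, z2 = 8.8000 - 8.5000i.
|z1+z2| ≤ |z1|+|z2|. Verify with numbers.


|z1| = sqrt(5.5^2 + (-6.3)^2) = sqrt(69.94) = 8.3630
|z2| = sqrt(8.8^2 + (-8.5)^2) = sqrt(149.69) = 12.2348
z1+z2 = 14.3000 - 14.8000i
|z1+z2| = sqrt(423.53) = 20.5798
|z1|+|z2| = 8.3630 + 12.2348 = 20.5978

|z1+z2| = 20.5798 ≤ |z1|+|z2| = 20.5978 (verified)


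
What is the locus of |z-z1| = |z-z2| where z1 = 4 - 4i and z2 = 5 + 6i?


Equal distances means the locus is the perpendicular bisector of z1 and z2.
Midpoint = ((4+5)/2, (-4+6)/2) = (4.5000, 1.0000)

Perpendicular bisector through (4.5000, 1.0000)


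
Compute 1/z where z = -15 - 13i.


|z|^2 = 225+169 = 394
1/z = (-15 + 13i)/394

1/z = -0.0381 + 0.0330i


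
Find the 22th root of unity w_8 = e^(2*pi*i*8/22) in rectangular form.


Angle = 360*8/22 = 130.9091°
a = cos(130.9091°) = -0.6549
b = sin(130.9091°) = 0.7557

-0.6549 + 0.7557i


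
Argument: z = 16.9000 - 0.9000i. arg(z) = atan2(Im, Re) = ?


Re = 16.9, Im = -0.9
arg = atan2(-0.9, 16.9) = -3.0484 degrees

arg(z) = -3.0484 degrees


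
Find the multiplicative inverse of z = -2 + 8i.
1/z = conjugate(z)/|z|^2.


|z|^2 = 4+64 = 68
1/z = (-2 - 8i)/68

1/z = -0.0294 - 0.1176i


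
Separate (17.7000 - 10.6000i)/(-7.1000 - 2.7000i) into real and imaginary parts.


Multiply by conjugate: (17.7000 - 10.6000i)(-7.1000 + 2.7000i) / ((-7.1)^2 + (-2.7)^2)
Numerator real = 17.7*(-7.1) - (10.6)*(-2.7) = -97.05
Numerator imag = -10.6*(-7.1) - 17.7*(-2.7) = 123.05
Denominator = 57.7
Re(z) = -97.05/57.7 = -1.6820
Im(z) = 123.05/57.7 = 2.1326

Re(z) = -1.6820, Im(z) = 2.1326


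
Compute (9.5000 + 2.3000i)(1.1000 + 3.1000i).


Real = 9.5*1.1 - 2.3*3.1 = 10.45 - 7.13 = 3.32
Imag = 9.5*3.1 + 1.1*2.3 = 29.45 + 2.53 = 31.98

3.3200 + 31.9800i


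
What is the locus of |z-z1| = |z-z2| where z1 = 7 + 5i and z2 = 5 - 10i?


Equal distances means the locus is the perpendicular bisector of z1 and z2.
Midpoint = ((7+5)/2, (5+(-10))/2) = (6.0000, -2.5000)

Perpendicular bisector through (6.0000, -2.5000)


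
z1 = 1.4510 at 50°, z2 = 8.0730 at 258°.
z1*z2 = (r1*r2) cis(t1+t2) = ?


r = 1.4510 * 8.0730 = 11.7139
theta = 50° + 258° = 308° = 308° (mod 360)

11.7139 cis(308°)


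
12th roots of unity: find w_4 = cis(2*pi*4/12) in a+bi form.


Angle = 360*4/12 = 120°
a = cos(120°) = -0.5000
b = sin(120°) = 0.8660

-0.5000 + 0.8660i


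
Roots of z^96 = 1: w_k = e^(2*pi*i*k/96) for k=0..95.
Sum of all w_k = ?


The sum of all 96th roots of unity is 0.
Geometric series: (1 - w^96)/(1 - w) = (1-1)/(1-w) = 0 since w^96 = 1, w ≠ 1.
Alternatively: coefficient of z^95 in z^96 - 1 is 0.

0


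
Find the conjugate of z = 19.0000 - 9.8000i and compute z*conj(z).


z_bar = 19.0000 + 9.8000i
z*z_bar = 19^2 + (-9.8)^2 = 361 + 96.04 = 457.04

z_bar = 19.0000 + 9.8000i, z*z_bar = 457.04


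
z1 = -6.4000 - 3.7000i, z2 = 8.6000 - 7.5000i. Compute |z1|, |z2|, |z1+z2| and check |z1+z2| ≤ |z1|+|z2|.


|z1| = sqrt((-6.4)^2 + (-3.7)^2) = sqrt(54.65) = 7.3926
|z2| = sqrt(8.6^2 + (-7.5)^2) = sqrt(130.21) = 11.4110
z1+z2 = 2.2000 - 11.2000i
|z1+z2| = sqrt(130.28) = 11.4140
|z1|+|z2| = 7.3926 + 11.4110 = 18.8036

|z1+z2| = 11.4140 ≤ |z1|+|z2| = 18.8036 (verified)


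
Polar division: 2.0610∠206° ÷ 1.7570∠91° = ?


r = 2.0610 / 1.7570 = 1.1730
theta = 206° - 91° = 115° = 115° (mod 360)

1.1730 cis(115°)


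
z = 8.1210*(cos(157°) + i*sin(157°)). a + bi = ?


a = 8.1210*cos(157°) = 8.1210*(-0.9205) = -7.4754
b = 8.1210*sin(157°) = 8.1210*0.39073 = 3.1731

-7.4754 + 3.1731i


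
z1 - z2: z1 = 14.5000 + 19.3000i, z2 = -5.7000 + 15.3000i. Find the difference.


Real: 14.5 + 5.7 = 20.2
Imag: 19.3 - 15.3 = 4

20.2000 + 4.0000i


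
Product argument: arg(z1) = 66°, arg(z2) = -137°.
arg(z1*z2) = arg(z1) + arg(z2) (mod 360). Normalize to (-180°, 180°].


arg(z1*z2) = 66° - 137° = -71°
Normalized to (-180°, 180°]: -71°

-71°


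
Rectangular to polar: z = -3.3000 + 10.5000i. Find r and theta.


r = sqrt(10.89+110.25) = sqrt(121.14) = 11.0064
theta = atan2(10.5, -3.3) = 107.4472 degrees

r = 11.0064, theta = 107.4472 degrees


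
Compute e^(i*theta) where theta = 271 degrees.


cos(271°) = 0.0175
sin(271°) = -0.9998

e^(i*271°) = 0.0175 - 0.9998i


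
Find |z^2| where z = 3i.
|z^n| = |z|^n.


|z| = sqrt(0+9) = sqrt(9) = 3
|z^2| = |z|^2 = 3^2 = 9

|z^2| = 9


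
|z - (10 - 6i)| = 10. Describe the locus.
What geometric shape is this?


|z - z0| = r is a circle with center z0 and radius r.
Center = (10, -6), radius = 10

Circle with center (10, -6) and radius 10


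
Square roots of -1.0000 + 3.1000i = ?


|z| = sqrt(1+9.61) = 3.2573
sqrt((|z|+a)/2) = sqrt((3.2573+(-1))/2) = sqrt(1.1286) = 1.0624
sqrt((|z|-a)/2) = sqrt((3.2573-(-1))/2) = sqrt(2.1286) = 1.4590

±(1.0624 + 1.4590i) i.e. 1.0624 + 1.4590i and -1.0624 - 1.4590i


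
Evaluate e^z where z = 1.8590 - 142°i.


e^1.8590 = 6.4173
cos(-142°) = -0.78801
sin(-142°) = -0.61566
Real = 6.4173*(-0.78801) = -5.0569
Imag = 6.4173*(-0.61566) = -3.9509

-5.0569 - 3.9509i


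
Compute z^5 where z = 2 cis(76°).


r^5 = 2^5 = 32
n*theta = 5*76° = 380° = 20° (mod 360)
a = 32*cos(20°) = 30.0702
b = 32*sin(20°) = 10.9446

32 cis(20°) = 30.0702 + 10.9446i


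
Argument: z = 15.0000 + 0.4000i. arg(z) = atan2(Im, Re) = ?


Re = 15, Im = 0.4
arg = atan2(0.4, 15) = 1.5275 degrees

arg(z) = 1.5275 degrees


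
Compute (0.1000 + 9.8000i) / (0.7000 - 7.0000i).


Conjugate of z2 = 0.7000 + 7.0000i
Numerator: (0.1000 + 9.8000i)(0.7000 + 7.0000i) = -68.5300 + 7.5600i
Denominator: 0.7^2 + (-7)^2 = 49.49
Result = (-68.5300 + 7.5600i)/49.49

-1.3847 + 0.1528i


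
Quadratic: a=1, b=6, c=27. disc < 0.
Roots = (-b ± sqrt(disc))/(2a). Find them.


disc = 6^2 - 4*1*27 = 36 - 108 = -72
sqrt(|disc|) = sqrt(72) = 8.4853
Real part = -6/(2*1) = -3.0000
Imag part = 8.4853/(2*1) = 4.2426

-3.0000 ± 4.2426i


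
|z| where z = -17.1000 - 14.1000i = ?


|z| = sqrt((-17.1)^2 + (-14.1)^2) = sqrt(292.41 + 198.81) = sqrt(491.22) = 22.1635

|z| = 22.1635


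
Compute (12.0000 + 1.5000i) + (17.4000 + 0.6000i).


Real: 12 + 17.4 = 29.4
Imag: 1.5 + 0.6 = 2.1

29.4000 + 2.1000i


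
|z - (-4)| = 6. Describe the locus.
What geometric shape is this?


|z - z0| = r is a circle with center z0 and radius r.
Center = (-4, 0), radius = 6

Circle with center (-4, 0) and radius 6


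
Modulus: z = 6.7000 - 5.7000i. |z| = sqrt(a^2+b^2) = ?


|z| = sqrt(6.7^2 + (-5.7)^2) = sqrt(44.89 + 32.49) = sqrt(77.38) = 8.7966

|z| = 8.7966


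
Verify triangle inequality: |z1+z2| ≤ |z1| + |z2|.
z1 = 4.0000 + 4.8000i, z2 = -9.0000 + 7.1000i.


|z1| = sqrt(4^2 + 4.8^2) = sqrt(39.04) = 6.2482
|z2| = sqrt((-9)^2 + 7.1^2) = sqrt(131.41) = 11.4634
z1+z2 = -5.0000 + 11.9000i
|z1+z2| = sqrt(166.61) = 12.9077
|z1|+|z2| = 6.2482 + 11.4634 = 17.7116

|z1+z2| = 12.9077 ≤ |z1|+|z2| = 17.7116 (verified)


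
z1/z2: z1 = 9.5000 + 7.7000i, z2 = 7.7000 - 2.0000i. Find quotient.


Conjugate of z2 = 7.7000 + 2.0000i
Numerator: (9.5000 + 7.7000i)(7.7000 + 2.0000i) = 57.7500 + 78.2900i
Denominator: 7.7^2 + (-2)^2 = 63.29
Result = (57.7500 + 78.2900i)/63.29

0.9125 + 1.2370i


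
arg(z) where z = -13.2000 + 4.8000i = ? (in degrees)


Re = -13.2, Im = 4.8
arg = atan2(4.8, -13.2) = 160.0169 degrees

arg(z) = 160.0169 degrees


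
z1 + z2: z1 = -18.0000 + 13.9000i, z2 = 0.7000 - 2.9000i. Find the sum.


Real: -18 + 0.7 = -17.3
Imag: 13.9 - 2.9 = 11

-17.3000 + 11.0000i


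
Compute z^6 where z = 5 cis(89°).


r^6 = 5^6 = 15625
n*theta = 6*89° = 534° = 174° (mod 360)
a = 15625*cos(174°) = -15539.4046
b = 15625*sin(174°) = 1633.2572

15625 cis(174°) = -15539.4046 + 1633.2572i


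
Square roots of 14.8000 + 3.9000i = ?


|z| = sqrt(219.04+15.21) = 15.3052
sqrt((|z|+a)/2) = sqrt((15.3052+14.8)/2) = sqrt(15.0526) = 3.8798
sqrt((|z|-a)/2) = sqrt((15.3052-14.8)/2) = sqrt(0.2526) = 0.5026

±(3.8798 + 0.5026i) i.e. 3.8798 + 0.5026i and -3.8798 - 0.5026i


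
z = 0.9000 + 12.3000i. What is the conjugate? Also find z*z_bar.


z_bar = 0.9000 - 12.3000i
z*z_bar = 0.9^2 + 12.3^2 = 0.81 + 151.29 = 152.1

z_bar = 0.9000 - 12.3000i, z*z_bar = 152.1


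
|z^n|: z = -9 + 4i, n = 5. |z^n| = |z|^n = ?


|z| = sqrt(81+16) = sqrt(97) = 9.8489
|z^5| = |z|^5 = (sqrt(97))^5 = 97^2 * sqrt(97) = 9409*sqrt(97)

|z^5| = 9409*sqrt(97) ≈ 92667.9031


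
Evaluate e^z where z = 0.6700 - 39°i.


e^0.6700 = 1.9542
cos(-39°) = 0.77715
sin(-39°) = -0.6293
Real = 1.9542*0.77715 = 1.5187
Imag = 1.9542*(-0.6293) = -1.2298

1.5187 - 1.2298i


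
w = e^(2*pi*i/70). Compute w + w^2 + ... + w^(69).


With w = e^(2*pi*i/70), all 70 of the 70th roots of unity w^0 = 1, w, ..., w^(69) sum to 0: 1 + w + ... + w^(69) = (1 - w^70)/(1 - w) = 0 since w^70 = 1, w ≠ 1.
Removing the root 1: w + w^2 + ... + w^(69) = 0 - 1 = -1

Sum = -1


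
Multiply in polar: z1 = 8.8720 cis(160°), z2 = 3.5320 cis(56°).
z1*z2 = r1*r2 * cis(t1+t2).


r = 8.8720 * 3.5320 = 31.3359
theta = 160° + 56° = 216° = 216° (mod 360)

31.3359 cis(216°)


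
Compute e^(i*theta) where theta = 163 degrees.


cos(163°) = -0.9563
sin(163°) = 0.2924

e^(i*163°) = -0.9563 + 0.2924i


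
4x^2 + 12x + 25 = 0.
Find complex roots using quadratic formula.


disc = 12^2 - 4*4*25 = 144 - 400 = -256
sqrt(|disc|) = sqrt(256) = 16.0000
Real part = -12/(2*4) = -1.5000
Imag part = 16.0000/(2*4) = 2.0000

-1.5000 ± 2.0000i


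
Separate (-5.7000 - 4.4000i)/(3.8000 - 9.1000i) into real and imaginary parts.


Multiply by conjugate: (-5.7000 - 4.4000i)(3.8000 + 9.1000i) / (3.8^2 + (-9.1)^2)
Numerator real = -5.7*3.8 - (4.4)*(-9.1) = 18.38
Numerator imag = -4.4*3.8 - (-5.7)*(-9.1) = -68.59
Denominator = 97.25
Re(z) = 18.38/97.25 = 0.1890
Im(z) = -68.59/97.25 = -0.7053

Re(z) = 0.1890, Im(z) = -0.7053


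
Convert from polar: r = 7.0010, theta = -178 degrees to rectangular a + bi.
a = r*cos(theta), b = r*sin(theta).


a = 7.0010*cos(-178°) = 7.0010*(-0.99939) = -6.9967
b = 7.0010*sin(-178°) = 7.0010*(-0.0349) = -0.2443

-6.9967 - 0.2443i


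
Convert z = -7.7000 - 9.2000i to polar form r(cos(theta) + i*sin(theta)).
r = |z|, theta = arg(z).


r = sqrt(59.29+84.64) = sqrt(143.93) = 11.9971
theta = atan2(-9.2, -7.7) = -129.9279 degrees

r = 11.9971, theta = -129.9279 degrees


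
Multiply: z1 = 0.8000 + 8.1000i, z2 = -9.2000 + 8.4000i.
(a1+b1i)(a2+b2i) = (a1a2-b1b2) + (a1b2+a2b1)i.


Real = 0.8*(-9.2) - 8.1*8.4 = -7.36 - 68.04 = -75.4
Imag = 0.8*8.4 - (9.2)*8.1 = 6.72 - (74.52) = -67.8

-75.4000 - 67.8000i


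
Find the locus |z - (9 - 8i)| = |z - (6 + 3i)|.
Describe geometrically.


Equal distances means the locus is the perpendicular bisector of z1 and z2.
Midpoint = ((9+6)/2, (-8+3)/2) = (7.5000, -2.5000)

Perpendicular bisector through (7.5000, -2.5000)


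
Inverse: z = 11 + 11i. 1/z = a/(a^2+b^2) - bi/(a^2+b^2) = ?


|z|^2 = 121+121 = 242
1/z = (11 - 11i)/242

1/z = 0.0455 - 0.0455i


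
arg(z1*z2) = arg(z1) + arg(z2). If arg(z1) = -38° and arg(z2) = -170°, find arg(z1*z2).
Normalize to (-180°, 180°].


arg(z1*z2) = -38° - 170° = -208°
Normalized to (-180°, 180°]: 152°

152°


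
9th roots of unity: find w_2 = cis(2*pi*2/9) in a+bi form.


Angle = 360*2/9 = 80°
a = cos(80°) = 0.1736
b = sin(80°) = 0.9848

0.1736 + 0.9848i


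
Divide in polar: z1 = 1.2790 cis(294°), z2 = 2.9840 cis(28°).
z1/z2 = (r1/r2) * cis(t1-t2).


r = 1.2790 / 2.9840 = 0.4286
theta = 294° - 28° = 266° = 266° (mod 360)

0.4286 cis(266°)


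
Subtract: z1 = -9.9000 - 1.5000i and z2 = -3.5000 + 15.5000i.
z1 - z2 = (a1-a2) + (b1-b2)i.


Real: -9.9 + 3.5 = -6.4
Imag: -1.5 - 15.5 = -17

-6.4000 - 17.0000i


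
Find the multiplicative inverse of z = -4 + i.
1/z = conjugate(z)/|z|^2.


|z|^2 = 16+1 = 17
1/z = (-4 - 1i)/17

1/z = -0.2353 - 0.0588i


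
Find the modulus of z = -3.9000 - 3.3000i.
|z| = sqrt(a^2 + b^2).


|z| = sqrt((-3.9)^2 + (-3.3)^2) = sqrt(15.21 + 10.89) = sqrt(26.1) = 5.1088

|z| = 5.1088


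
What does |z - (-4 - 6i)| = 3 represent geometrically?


|z - z0| = r is a circle with center z0 and radius r.
Center = (-4, -6), radius = 3

Circle with center (-4, -6) and radius 3


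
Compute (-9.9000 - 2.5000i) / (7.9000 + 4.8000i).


Conjugate of z2 = 7.9000 - 4.8000i
Numerator: (-9.9000 - 2.5000i)(7.9000 - 4.8000i) = -90.2100 + 27.7700i
Denominator: 7.9^2 + 4.8^2 = 85.45
Result = (-90.2100 + 27.7700i)/85.45

-1.0557 + 0.3250i


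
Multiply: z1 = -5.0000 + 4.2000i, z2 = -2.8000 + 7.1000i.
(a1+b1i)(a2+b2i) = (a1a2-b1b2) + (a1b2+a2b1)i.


Real = -5*(-2.8) - 4.2*7.1 = 14 - 29.82 = -15.82
Imag = -5*7.1 - (2.8)*4.2 = -35.5 - (11.76) = -47.26

-15.8200 - 47.2600i


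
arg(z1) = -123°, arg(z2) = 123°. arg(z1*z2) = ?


arg(z1*z2) = -123° + 123° = 0°
Normalized to (-180°, 180°]: 0°

0°


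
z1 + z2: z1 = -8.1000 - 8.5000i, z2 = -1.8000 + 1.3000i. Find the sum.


Real: -8.1 - 1.8 = -9.9
Imag: -8.5 + 1.3 = -7.2

-9.9000 - 7.2000i


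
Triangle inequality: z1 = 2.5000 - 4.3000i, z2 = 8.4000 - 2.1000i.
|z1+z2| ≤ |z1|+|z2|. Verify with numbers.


|z1| = sqrt(2.5^2 + (-4.3)^2) = sqrt(24.74) = 4.9739
|z2| = sqrt(8.4^2 + (-2.1)^2) = sqrt(74.97) = 8.6585
z1+z2 = 10.9000 - 6.4000i
|z1+z2| = sqrt(159.77) = 12.6400
|z1|+|z2| = 4.9739 + 8.6585 = 13.6324

|z1+z2| = 12.6400 ≤ |z1|+|z2| = 13.6324 (verified)


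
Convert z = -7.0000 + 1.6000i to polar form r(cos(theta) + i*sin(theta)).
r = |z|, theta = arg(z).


r = sqrt(49+2.56) = sqrt(51.56) = 7.1805
theta = atan2(1.6, -7) = 167.1250 degrees

r = 7.1805, theta = 167.1250 degrees


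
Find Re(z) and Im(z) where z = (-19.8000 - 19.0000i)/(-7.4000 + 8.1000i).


Multiply by conjugate: (-19.8000 - 19.0000i)(-7.4000 - 8.1000i) / ((-7.4)^2 + 8.1^2)
Numerator real = -19.8*(-7.4) - (19)*8.1 = -7.38
Numerator imag = -19*(-7.4) - (-19.8)*8.1 = 300.98
Denominator = 120.37
Re(z) = -7.38/120.37 = -0.0613
Im(z) = 300.98/120.37 = 2.5005

Re(z) = -0.0613, Im(z) = 2.5005


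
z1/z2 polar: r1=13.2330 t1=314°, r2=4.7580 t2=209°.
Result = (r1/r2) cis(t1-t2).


r = 13.2330 / 4.7580 = 2.7812
theta = 314° - 209° = 105° = 105° (mod 360)

2.7812 cis(105°)


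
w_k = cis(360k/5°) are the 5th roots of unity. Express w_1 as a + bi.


Angle = 360*1/5 = 72°
a = cos(72°) = 0.3090
b = sin(72°) = 0.9511

0.3090 + 0.9511i


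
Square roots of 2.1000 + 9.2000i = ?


|z| = sqrt(4.41+84.64) = 9.4366
sqrt((|z|+a)/2) = sqrt((9.4366+2.1)/2) = sqrt(5.7683) = 2.4017
sqrt((|z|-a)/2) = sqrt((9.4366-2.1)/2) = sqrt(3.6683) = 1.9153

±(2.4017 + 1.9153i) i.e. 2.4017 + 1.9153i and -2.4017 - 1.9153i


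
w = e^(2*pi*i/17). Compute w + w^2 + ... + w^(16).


With w = e^(2*pi*i/17), all 17 of the 17th roots of unity w^0 = 1, w, ..., w^(16) sum to 0: 1 + w + ... + w^(16) = (1 - w^17)/(1 - w) = 0 since w^17 = 1, w ≠ 1.
Removing the root 1: w + w^2 + ... + w^(16) = 0 - 1 = -1

Sum = -1


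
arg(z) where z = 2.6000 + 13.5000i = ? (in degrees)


Re = 2.6, Im = 13.5
arg = atan2(13.5, 2.6) = 79.0987 degrees

arg(z) = 79.0987 degrees


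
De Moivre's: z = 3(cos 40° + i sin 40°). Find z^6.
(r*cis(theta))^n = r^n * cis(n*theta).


r^6 = 3^6 = 729
n*theta = 6*40° = 240° = 240° (mod 360)
a = 729*cos(240°) = -364.5000
b = 729*sin(240°) = -631.3325

729 cis(240°) = -364.5000 - 631.3325i


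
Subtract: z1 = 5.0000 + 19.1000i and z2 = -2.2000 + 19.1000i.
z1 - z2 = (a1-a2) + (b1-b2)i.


Real: 5 + 2.2 = 7.2
Imag: 19.1 - 19.1 = 0

7.2000


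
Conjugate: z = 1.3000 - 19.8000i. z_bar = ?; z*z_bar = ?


z_bar = 1.3000 + 19.8000i
z*z_bar = 1.3^2 + (-19.8)^2 = 1.69 + 392.04 = 393.73

z_bar = 1.3000 + 19.8000i, z*z_bar = 393.73


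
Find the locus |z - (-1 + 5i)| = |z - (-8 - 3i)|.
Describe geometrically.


Equal distances means the locus is the perpendicular bisector of z1 and z2.
Midpoint = ((-1+(-8))/2, (5+(-3))/2) = (-4.5000, 1.0000)

Perpendicular bisector through (-4.5000, 1.0000)


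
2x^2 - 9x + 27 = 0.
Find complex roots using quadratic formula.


disc = (-9)^2 - 4*2*27 = 81 - 216 = -135
sqrt(|disc|) = sqrt(135) = 11.6190
Real part = 9/(2*2) = 2.2500
Imag part = 11.6190/(2*2) = 2.9047

2.2500 ± 2.9047i


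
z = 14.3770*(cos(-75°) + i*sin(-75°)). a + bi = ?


a = 14.3770*cos(-75°) = 14.3770*0.258819 = 3.7210
b = 14.3770*sin(-75°) = 14.3770*(-0.965926) = -13.8871

3.7210 - 13.8871i


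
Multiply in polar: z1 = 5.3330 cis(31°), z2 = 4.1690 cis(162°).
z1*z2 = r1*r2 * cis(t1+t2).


r = 5.3330 * 4.1690 = 22.2333
theta = 31° + 162° = 193° = 193° (mod 360)

22.2333 cis(193°)


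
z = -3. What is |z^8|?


|z| = sqrt(9+0) = sqrt(9) = 3
|z^8| = |z|^8 = 3^8 = 6561

|z^8| = 6561


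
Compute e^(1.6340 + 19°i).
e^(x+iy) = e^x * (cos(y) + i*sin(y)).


e^1.6340 = 5.12433
cos(19°) = 0.94552
sin(19°) = 0.32557
Real = 5.12433*0.94552 = 4.8452
Imag = 5.12433*0.32557 = 1.6683

4.8452 + 1.6683i


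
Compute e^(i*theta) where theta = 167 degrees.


cos(167°) = -0.9744
sin(167°) = 0.2250

e^(i*167°) = -0.9744 + 0.2250i


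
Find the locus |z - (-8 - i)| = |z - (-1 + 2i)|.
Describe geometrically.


Equal distances means the locus is the perpendicular bisector of z1 and z2.
Midpoint = ((-8+(-1))/2, (-1+2)/2) = (-4.5000, 0.5000)

Perpendicular bisector through (-4.5000, 0.5000)


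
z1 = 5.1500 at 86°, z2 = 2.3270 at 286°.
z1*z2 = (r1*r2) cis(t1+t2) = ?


r = 5.1500 * 2.3270 = 11.9840
theta = 86° + 286° = 372° = 12° (mod 360)

11.9840 cis(12°)


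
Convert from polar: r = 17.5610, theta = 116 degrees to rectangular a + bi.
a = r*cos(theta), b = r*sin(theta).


a = 17.5610*cos(116°) = 17.5610*(-0.43837) = -7.6982
b = 17.5610*sin(116°) = 17.5610*0.89879 = 15.7837

-7.6982 + 15.7837i


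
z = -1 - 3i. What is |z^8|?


|z| = sqrt(1+9) = sqrt(10) = 3.1623
|z^8| = |z|^8 = (sqrt(10))^8 = 10^4 = 10000

|z^8| = 10000


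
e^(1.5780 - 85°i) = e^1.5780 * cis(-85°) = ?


e^1.5780 = 4.8453
cos(-85°) = 0.08716
sin(-85°) = -0.99619
Real = 4.8453*0.08716 = 0.4223
Imag = 4.8453*(-0.99619) = -4.8268

0.4223 - 4.8268i


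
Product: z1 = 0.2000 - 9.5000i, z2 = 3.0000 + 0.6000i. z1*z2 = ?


Real = 0.2*3 - (-9.5)*0.6 = 0.6 - (-5.7) = 6.3
Imag = 0.2*0.6 + 3*(-9.5) = 0.12 - (28.5) = -28.38

6.3000 - 28.3800i


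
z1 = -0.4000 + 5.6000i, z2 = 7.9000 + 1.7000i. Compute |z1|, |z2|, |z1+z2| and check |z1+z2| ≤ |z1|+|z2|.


|z1| = sqrt((-0.4)^2 + 5.6^2) = sqrt(31.52) = 5.6143
|z2| = sqrt(7.9^2 + 1.7^2) = sqrt(65.3) = 8.0808
z1+z2 = 7.5000 + 7.3000i
|z1+z2| = sqrt(109.54) = 10.4661
|z1|+|z2| = 5.6143 + 8.0808 = 13.6951

|z1+z2| = 10.4661 ≤ |z1|+|z2| = 13.6951 (verified)
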